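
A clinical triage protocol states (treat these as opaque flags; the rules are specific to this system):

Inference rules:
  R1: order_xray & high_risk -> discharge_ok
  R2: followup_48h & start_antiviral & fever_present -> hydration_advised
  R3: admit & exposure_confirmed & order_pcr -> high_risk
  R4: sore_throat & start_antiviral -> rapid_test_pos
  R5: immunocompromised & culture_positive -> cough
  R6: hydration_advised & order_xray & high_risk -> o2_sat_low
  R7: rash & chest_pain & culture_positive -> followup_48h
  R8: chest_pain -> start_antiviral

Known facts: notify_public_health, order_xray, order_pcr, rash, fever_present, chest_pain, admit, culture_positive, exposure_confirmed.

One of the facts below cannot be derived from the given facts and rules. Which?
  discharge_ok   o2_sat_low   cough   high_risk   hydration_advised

Round 1 fires R3, R7, R8, giving high_risk, followup_48h, start_antiviral.
Round 2 fires R1, R2, giving discharge_ok, hydration_advised.
Round 3 fires R6, giving o2_sat_low.
Derived: hydration_advised (round 2), high_risk (round 1), o2_sat_low (round 3), discharge_ok (round 2). cough never appears in any round.

cough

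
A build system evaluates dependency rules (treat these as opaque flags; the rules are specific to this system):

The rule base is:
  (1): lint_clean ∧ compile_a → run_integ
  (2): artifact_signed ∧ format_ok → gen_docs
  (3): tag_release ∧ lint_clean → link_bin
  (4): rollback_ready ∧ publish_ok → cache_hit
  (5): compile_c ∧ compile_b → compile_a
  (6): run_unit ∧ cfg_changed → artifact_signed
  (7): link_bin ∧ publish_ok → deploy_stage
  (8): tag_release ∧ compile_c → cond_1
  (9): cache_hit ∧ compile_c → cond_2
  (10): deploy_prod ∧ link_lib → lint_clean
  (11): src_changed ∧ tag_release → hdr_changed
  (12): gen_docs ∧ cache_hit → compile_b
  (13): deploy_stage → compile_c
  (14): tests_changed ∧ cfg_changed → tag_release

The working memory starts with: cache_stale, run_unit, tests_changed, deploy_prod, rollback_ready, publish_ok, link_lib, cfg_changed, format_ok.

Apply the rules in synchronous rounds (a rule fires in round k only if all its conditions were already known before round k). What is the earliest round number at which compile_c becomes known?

4

Round 1 fires (4), (6), (10), (14), giving cache_hit, artifact_signed, lint_clean, tag_release.
Round 2 fires (2), (3), giving gen_docs, link_bin.
Round 3 fires (7), (12), giving deploy_stage, compile_b.
Round 4 fires (13), giving compile_c.
compile_c first appears in round 4.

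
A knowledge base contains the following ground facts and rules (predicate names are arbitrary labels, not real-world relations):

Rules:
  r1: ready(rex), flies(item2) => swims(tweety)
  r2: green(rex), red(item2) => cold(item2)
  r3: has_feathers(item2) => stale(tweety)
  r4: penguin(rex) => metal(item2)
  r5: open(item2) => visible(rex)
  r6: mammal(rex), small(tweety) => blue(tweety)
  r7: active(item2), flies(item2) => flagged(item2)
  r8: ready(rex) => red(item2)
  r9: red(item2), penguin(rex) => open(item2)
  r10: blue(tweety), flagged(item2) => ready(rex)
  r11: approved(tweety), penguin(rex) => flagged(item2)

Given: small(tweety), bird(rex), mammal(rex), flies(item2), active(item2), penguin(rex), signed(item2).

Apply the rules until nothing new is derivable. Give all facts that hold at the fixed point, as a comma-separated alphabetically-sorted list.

active(item2), bird(rex), blue(tweety), flagged(item2), flies(item2), mammal(rex), metal(item2), open(item2), penguin(rex), ready(rex), red(item2), signed(item2), small(tweety), swims(tweety), visible(rex)

Round 1: r4 [penguin(rex) => metal(item2)]; r6 [mammal(rex), small(tweety) => blue(tweety)]; r7 [active(item2), flies(item2) => flagged(item2)]. Adds metal(item2), blue(tweety), flagged(item2).
Round 2: r10 [blue(tweety), flagged(item2) => ready(rex)]. Adds ready(rex).
Round 3: r1 [ready(rex), flies(item2) => swims(tweety)]; r8 [ready(rex) => red(item2)]. Adds swims(tweety), red(item2).
Round 4: r9 [red(item2), penguin(rex) => open(item2)]. Adds open(item2).
Round 5: r5 [open(item2) => visible(rex)]. Adds visible(rex).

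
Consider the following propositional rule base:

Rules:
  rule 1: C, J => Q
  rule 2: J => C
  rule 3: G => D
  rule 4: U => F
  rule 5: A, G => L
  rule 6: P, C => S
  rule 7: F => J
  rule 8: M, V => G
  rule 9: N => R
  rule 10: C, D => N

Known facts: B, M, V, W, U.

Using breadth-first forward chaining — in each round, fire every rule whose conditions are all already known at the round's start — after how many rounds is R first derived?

Round 1: rule 4 [U => F]; rule 8 [M, V => G]. Adds F, G.
Round 2: rule 3 [G => D]; rule 7 [F => J]. Adds D, J.
Round 3: rule 2 [J => C]. Adds C.
Round 4: rule 1 [C, J => Q]; rule 10 [C, D => N]. Adds Q, N.
Round 5: rule 9 [N => R]. Adds R.
R first appears in round 5.

5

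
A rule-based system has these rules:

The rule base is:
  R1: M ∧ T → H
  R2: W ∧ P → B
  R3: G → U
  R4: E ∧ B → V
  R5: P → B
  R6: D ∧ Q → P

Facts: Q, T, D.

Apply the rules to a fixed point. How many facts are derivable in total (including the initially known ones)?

5

Round 1 — R6, derive P.
Round 2 — R5, derive B.
Closure: {B, D, P, Q, T} — 5 facts.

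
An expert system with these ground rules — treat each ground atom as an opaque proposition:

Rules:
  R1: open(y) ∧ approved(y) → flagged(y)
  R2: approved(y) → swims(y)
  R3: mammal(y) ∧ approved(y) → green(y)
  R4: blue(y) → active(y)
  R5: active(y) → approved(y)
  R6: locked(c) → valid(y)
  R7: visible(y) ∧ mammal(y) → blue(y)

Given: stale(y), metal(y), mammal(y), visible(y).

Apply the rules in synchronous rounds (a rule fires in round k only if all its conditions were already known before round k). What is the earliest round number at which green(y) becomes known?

4

Round 1: R7 [visible(y) ∧ mammal(y) → blue(y)]. New: blue(y).
Round 2: R4 [blue(y) → active(y)]. New: active(y).
Round 3: R5 [active(y) → approved(y)]. New: approved(y).
Round 4: R2 [approved(y) → swims(y)]; R3 [mammal(y) ∧ approved(y) → green(y)]. New: swims(y), green(y).
green(y) first appears in round 4.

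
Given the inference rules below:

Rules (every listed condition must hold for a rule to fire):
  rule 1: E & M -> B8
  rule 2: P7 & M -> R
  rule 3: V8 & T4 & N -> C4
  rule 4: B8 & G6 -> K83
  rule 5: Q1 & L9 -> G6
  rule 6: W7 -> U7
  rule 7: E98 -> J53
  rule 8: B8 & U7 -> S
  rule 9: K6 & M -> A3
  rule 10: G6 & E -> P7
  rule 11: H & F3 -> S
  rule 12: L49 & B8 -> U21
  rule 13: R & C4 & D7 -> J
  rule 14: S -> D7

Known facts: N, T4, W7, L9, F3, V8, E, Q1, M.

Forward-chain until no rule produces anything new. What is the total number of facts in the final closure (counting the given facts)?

Round 1 fires rule 1, rule 3, rule 5, rule 6, giving B8, C4, G6, U7.
Round 2 fires rule 4, rule 8, rule 10, giving K83, S, P7.
Round 3 fires rule 2, rule 14, giving R, D7.
Round 4 fires rule 13, giving J.
Closure: {B8, C4, D7, E, F3, G6, J, K83, L9, M, N, P7, Q1, R, S, T4, U7, V8, W7} — 19 facts.

19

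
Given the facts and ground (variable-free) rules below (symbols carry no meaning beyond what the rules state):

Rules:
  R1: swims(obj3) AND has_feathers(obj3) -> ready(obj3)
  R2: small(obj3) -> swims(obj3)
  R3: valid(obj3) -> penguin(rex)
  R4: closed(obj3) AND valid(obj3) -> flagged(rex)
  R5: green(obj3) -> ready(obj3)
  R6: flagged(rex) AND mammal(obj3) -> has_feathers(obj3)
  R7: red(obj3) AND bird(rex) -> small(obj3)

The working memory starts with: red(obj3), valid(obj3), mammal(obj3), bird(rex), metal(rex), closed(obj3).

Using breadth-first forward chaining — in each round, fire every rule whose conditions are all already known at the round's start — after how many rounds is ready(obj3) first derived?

Round 1: R3 [valid(obj3) -> penguin(rex)]; R4 [closed(obj3) AND valid(obj3) -> flagged(rex)]; R7 [red(obj3) AND bird(rex) -> small(obj3)]. New: penguin(rex), flagged(rex), small(obj3).
Round 2: R2 [small(obj3) -> swims(obj3)]; R6 [flagged(rex) AND mammal(obj3) -> has_feathers(obj3)]. New: swims(obj3), has_feathers(obj3).
Round 3: R1 [swims(obj3) AND has_feathers(obj3) -> ready(obj3)]. New: ready(obj3).
ready(obj3) first appears in round 3.

3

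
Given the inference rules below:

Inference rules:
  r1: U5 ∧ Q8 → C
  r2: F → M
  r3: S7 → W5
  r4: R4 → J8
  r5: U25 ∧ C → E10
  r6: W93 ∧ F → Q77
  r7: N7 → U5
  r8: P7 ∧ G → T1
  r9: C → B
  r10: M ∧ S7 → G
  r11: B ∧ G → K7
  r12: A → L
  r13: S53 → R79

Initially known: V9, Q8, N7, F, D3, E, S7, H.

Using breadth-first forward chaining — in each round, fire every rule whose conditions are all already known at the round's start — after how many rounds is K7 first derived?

Round 1: r2 [F → M]; r3 [S7 → W5]; r7 [N7 → U5]. Adds M, W5, U5.
Round 2: r1 [U5 ∧ Q8 → C]; r10 [M ∧ S7 → G]. Adds C, G.
Round 3: r9 [C → B]. Adds B.
Round 4: r11 [B ∧ G → K7]. Adds K7.
K7 first appears in round 4.

4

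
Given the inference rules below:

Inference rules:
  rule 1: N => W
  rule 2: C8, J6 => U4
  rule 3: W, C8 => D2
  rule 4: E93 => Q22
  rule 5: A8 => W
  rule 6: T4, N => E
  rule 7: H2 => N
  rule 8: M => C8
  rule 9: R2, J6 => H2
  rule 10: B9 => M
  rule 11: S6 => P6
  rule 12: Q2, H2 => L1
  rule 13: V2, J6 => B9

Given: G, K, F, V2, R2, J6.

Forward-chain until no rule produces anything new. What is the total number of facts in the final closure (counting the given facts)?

[1] rule 9 [R2, J6 => H2]; rule 13 [V2, J6 => B9]. ⇒ new: H2, B9.
[2] rule 7 [H2 => N]; rule 10 [B9 => M]. ⇒ new: N, M.
[3] rule 1 [N => W]; rule 8 [M => C8]. ⇒ new: W, C8.
[4] rule 2 [C8, J6 => U4]; rule 3 [W, C8 => D2]. ⇒ new: U4, D2.
Closure: {B9, C8, D2, F, G, H2, J6, K, M, N, R2, U4, V2, W} — 14 facts.

14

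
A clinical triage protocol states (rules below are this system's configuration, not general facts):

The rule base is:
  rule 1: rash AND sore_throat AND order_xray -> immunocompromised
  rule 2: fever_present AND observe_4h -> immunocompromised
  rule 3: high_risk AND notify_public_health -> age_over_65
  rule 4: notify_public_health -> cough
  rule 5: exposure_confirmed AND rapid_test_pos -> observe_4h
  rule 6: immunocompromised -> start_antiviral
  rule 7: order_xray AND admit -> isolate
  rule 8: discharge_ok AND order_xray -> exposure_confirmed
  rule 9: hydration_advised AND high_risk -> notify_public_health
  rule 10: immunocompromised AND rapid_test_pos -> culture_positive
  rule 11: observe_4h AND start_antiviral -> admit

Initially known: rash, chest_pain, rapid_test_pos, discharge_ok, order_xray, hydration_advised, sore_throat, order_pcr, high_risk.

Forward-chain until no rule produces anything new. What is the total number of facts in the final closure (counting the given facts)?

Round 1 fires rule 1, rule 8, rule 9, giving immunocompromised, exposure_confirmed, notify_public_health.
Round 2 fires rule 3, rule 4, rule 5, rule 6, rule 10, giving age_over_65, cough, observe_4h, start_antiviral, culture_positive.
Round 3 fires rule 11, giving admit.
Round 4 fires rule 7, giving isolate.
Closure: {admit, age_over_65, chest_pain, cough, culture_positive, discharge_ok, exposure_confirmed, high_risk, hydration_advised, immunocompromised, isolate, notify_public_health, observe_4h, order_pcr, order_xray, rapid_test_pos, rash, sore_throat, start_antiviral} — 19 facts.

19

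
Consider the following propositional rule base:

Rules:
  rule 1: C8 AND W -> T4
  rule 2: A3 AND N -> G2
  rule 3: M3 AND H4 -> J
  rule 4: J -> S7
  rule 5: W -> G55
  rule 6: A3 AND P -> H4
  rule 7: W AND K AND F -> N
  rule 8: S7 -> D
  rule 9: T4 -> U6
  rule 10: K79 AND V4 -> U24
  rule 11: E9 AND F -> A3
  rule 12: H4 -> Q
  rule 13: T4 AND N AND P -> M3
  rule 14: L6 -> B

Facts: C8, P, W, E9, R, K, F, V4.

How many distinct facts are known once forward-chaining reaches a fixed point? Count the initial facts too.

Round 1: rule 1 [C8 AND W -> T4]; rule 5 [W -> G55]; rule 7 [W AND K AND F -> N]; rule 11 [E9 AND F -> A3]. New: T4, G55, N, A3.
Round 2: rule 2 [A3 AND N -> G2]; rule 6 [A3 AND P -> H4]; rule 9 [T4 -> U6]; rule 13 [T4 AND N AND P -> M3]. New: G2, H4, U6, M3.
Round 3: rule 3 [M3 AND H4 -> J]; rule 12 [H4 -> Q]. New: J, Q.
Round 4: rule 4 [J -> S7]. New: S7.
Round 5: rule 8 [S7 -> D]. New: D.
Closure: {A3, C8, D, E9, F, G2, G55, H4, J, K, M3, N, P, Q, R, S7, T4, U6, V4, W} — 20 facts.

20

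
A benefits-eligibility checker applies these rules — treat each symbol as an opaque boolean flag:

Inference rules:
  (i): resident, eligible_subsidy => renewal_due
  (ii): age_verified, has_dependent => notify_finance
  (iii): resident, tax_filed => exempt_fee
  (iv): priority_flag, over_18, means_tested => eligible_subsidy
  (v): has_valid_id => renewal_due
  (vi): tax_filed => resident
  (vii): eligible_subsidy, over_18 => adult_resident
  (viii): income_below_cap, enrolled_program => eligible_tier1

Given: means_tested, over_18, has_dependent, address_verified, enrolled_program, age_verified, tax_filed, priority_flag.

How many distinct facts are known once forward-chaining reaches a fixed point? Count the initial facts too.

Round 1 fires (ii), (iv), (vi), giving notify_finance, eligible_subsidy, resident.
Round 2 fires (i), (iii), (vii), giving renewal_due, exempt_fee, adult_resident.
Closure: {address_verified, adult_resident, age_verified, eligible_subsidy, enrolled_program, exempt_fee, has_dependent, means_tested, notify_finance, over_18, priority_flag, renewal_due, resident, tax_filed} — 14 facts.

14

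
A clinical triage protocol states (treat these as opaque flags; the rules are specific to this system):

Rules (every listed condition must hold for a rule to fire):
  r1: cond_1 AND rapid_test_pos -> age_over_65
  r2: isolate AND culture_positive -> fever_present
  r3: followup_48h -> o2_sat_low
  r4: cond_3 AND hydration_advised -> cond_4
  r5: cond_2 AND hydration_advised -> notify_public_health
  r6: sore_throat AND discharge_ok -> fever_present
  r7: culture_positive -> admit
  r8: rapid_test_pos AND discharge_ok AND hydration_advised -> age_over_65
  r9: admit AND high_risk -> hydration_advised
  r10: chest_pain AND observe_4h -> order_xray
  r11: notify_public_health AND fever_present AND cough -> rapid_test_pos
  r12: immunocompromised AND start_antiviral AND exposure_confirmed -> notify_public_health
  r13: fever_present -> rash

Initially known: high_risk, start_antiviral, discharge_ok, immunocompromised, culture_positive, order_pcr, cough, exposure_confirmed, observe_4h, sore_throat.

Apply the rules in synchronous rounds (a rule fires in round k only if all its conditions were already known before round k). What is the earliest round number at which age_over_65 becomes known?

Round 1: r6 [sore_throat AND discharge_ok -> fever_present]; r7 [culture_positive -> admit]; r12 [immunocompromised AND start_antiviral AND exposure_confirmed -> notify_public_health]. Adds fever_present, admit, notify_public_health.
Round 2: r9 [admit AND high_risk -> hydration_advised]; r11 [notify_public_health AND fever_present AND cough -> rapid_test_pos]; r13 [fever_present -> rash]. Adds hydration_advised, rapid_test_pos, rash.
Round 3: r8 [rapid_test_pos AND discharge_ok AND hydration_advised -> age_over_65]. Adds age_over_65.
age_over_65 first appears in round 3.

3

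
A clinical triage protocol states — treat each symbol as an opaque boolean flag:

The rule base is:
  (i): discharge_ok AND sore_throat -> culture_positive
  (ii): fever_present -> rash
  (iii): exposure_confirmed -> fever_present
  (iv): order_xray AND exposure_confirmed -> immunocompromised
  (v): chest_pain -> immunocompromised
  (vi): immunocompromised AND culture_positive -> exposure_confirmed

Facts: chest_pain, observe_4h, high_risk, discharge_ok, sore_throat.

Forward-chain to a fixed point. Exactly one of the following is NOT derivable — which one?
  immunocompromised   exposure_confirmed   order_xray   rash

order_xray

Round 1: (i) [discharge_ok AND sore_throat -> culture_positive]; (v) [chest_pain -> immunocompromised]. Adds culture_positive, immunocompromised.
Round 2: (vi) [immunocompromised AND culture_positive -> exposure_confirmed]. Adds exposure_confirmed.
Round 3: (iii) [exposure_confirmed -> fever_present]. Adds fever_present.
Round 4: (ii) [fever_present -> rash]. Adds rash.
Derived: immunocompromised (round 1), rash (round 4), exposure_confirmed (round 2). order_xray never appears in any round.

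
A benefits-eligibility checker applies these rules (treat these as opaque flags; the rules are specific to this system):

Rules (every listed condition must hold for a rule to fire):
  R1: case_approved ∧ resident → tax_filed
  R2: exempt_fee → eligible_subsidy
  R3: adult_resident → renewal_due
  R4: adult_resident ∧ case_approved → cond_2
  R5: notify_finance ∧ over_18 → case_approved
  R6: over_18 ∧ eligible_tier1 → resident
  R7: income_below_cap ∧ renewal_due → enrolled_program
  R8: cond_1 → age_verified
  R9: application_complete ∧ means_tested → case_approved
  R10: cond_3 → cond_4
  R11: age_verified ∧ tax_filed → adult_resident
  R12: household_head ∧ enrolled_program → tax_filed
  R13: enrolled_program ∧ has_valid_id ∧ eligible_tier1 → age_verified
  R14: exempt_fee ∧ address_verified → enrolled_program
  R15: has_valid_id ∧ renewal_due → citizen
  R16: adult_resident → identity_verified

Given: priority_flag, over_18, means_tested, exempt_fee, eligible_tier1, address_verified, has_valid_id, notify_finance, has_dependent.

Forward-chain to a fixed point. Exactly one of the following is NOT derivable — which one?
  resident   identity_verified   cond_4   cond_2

[1] R2 [exempt_fee → eligible_subsidy]; R5 [notify_finance ∧ over_18 → case_approved]; R6 [over_18 ∧ eligible_tier1 → resident]; R14 [exempt_fee ∧ address_verified → enrolled_program]. ⇒ new: eligible_subsidy, case_approved, resident, enrolled_program.
[2] R1 [case_approved ∧ resident → tax_filed]; R13 [enrolled_program ∧ has_valid_id ∧ eligible_tier1 → age_verified]. ⇒ new: tax_filed, age_verified.
[3] R11 [age_verified ∧ tax_filed → adult_resident]. ⇒ new: adult_resident.
[4] R3 [adult_resident → renewal_due]; R4 [adult_resident ∧ case_approved → cond_2]; R16 [adult_resident → identity_verified]. ⇒ new: renewal_due, cond_2, identity_verified.
[5] R15 [has_valid_id ∧ renewal_due → citizen]. ⇒ new: citizen.
Derived: identity_verified (round 4), resident (round 1), cond_2 (round 4). cond_4 never appears in any round.

cond_4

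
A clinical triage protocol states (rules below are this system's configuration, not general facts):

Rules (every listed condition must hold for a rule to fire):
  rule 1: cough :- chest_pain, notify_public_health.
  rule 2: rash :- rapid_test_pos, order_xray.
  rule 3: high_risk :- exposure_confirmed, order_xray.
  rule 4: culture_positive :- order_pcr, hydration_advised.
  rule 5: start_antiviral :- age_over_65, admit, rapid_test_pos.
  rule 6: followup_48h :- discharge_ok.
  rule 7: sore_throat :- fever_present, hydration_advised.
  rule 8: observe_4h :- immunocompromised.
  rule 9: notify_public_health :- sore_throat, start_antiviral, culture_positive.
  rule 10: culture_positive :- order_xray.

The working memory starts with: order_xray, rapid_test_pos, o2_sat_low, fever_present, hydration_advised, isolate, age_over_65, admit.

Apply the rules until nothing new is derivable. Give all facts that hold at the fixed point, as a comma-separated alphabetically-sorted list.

admit, age_over_65, culture_positive, fever_present, hydration_advised, isolate, notify_public_health, o2_sat_low, order_xray, rapid_test_pos, rash, sore_throat, start_antiviral

Round 1: rule 2 [rash :- rapid_test_pos, order_xray.]; rule 5 [start_antiviral :- age_over_65, admit, rapid_test_pos.]; rule 7 [sore_throat :- fever_present, hydration_advised.]; rule 10 [culture_positive :- order_xray.]. Adds rash, start_antiviral, sore_throat, culture_positive.
Round 2: rule 9 [notify_public_health :- sore_throat, start_antiviral, culture_positive.]. Adds notify_public_health.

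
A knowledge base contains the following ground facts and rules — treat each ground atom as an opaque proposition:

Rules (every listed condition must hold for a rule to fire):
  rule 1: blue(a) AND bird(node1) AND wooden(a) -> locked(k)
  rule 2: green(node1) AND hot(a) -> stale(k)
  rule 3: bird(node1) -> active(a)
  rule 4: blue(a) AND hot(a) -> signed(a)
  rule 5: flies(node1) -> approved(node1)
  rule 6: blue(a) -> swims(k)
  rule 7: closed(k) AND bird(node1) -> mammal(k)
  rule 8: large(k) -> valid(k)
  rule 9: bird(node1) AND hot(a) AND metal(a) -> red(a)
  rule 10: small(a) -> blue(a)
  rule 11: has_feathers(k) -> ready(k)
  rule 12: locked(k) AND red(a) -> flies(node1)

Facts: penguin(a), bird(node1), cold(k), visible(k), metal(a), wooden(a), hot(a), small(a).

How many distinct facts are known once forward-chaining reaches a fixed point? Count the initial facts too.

Round 1 fires rule 3, rule 9, rule 10, giving active(a), red(a), blue(a).
Round 2 fires rule 1, rule 4, rule 6, giving locked(k), signed(a), swims(k).
Round 3 fires rule 12, giving flies(node1).
Round 4 fires rule 5, giving approved(node1).
Closure: {active(a), approved(node1), bird(node1), blue(a), cold(k), flies(node1), hot(a), locked(k), metal(a), penguin(a), red(a), signed(a), small(a), swims(k), visible(k), wooden(a)} — 16 facts.

16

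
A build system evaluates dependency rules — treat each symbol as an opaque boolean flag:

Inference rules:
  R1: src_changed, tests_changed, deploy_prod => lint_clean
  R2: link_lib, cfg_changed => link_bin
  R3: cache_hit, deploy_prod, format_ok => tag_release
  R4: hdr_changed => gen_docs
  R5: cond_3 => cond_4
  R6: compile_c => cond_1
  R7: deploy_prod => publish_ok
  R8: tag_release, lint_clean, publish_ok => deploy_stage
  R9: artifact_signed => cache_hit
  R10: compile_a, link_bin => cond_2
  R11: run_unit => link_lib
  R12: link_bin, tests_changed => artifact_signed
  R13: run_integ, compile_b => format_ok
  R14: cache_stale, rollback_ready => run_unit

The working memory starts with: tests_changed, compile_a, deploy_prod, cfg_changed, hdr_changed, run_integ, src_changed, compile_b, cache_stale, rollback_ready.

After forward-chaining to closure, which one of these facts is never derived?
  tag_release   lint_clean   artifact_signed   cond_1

Round 1: R1 [src_changed, tests_changed, deploy_prod => lint_clean]; R4 [hdr_changed => gen_docs]; R7 [deploy_prod => publish_ok]; R13 [run_integ, compile_b => format_ok]; R14 [cache_stale, rollback_ready => run_unit]. New: lint_clean, gen_docs, publish_ok, format_ok, run_unit.
Round 2: R11 [run_unit => link_lib]. New: link_lib.
Round 3: R2 [link_lib, cfg_changed => link_bin]. New: link_bin.
Round 4: R10 [compile_a, link_bin => cond_2]; R12 [link_bin, tests_changed => artifact_signed]. New: cond_2, artifact_signed.
Round 5: R9 [artifact_signed => cache_hit]. New: cache_hit.
Round 6: R3 [cache_hit, deploy_prod, format_ok => tag_release]. New: tag_release.
Round 7: R8 [tag_release, lint_clean, publish_ok => deploy_stage]. New: deploy_stage.
Derived: lint_clean (round 1), artifact_signed (round 4), tag_release (round 6). cond_1 never appears in any round.

cond_1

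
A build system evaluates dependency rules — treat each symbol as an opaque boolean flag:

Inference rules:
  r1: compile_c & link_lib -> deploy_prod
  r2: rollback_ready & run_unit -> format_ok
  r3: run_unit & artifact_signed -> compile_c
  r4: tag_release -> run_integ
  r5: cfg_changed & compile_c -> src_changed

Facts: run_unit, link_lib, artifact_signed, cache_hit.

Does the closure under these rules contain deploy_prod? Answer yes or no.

Round 1: r3 [run_unit & artifact_signed -> compile_c]. New: compile_c.
Round 2: r1 [compile_c & link_lib -> deploy_prod]. New: deploy_prod.
deploy_prod appears in round 2, so it is derivable.

yes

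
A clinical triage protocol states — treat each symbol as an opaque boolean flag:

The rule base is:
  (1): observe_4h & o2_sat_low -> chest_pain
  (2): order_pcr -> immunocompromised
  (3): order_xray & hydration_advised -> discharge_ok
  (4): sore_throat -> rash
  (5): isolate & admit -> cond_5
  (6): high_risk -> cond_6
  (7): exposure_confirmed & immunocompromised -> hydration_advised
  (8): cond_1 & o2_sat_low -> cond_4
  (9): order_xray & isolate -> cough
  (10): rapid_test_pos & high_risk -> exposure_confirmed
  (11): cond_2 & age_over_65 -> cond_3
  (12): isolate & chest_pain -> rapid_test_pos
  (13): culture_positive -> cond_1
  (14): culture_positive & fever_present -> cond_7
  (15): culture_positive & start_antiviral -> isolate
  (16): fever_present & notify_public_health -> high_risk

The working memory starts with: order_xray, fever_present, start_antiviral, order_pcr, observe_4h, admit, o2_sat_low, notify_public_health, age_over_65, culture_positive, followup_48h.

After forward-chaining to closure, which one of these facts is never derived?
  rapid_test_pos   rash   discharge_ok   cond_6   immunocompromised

rash

Round 1 fires (1), (2), (13), (14), (15), (16), giving chest_pain, immunocompromised, cond_1, cond_7, isolate, high_risk.
Round 2 fires (5), (6), (8), (9), (12), giving cond_5, cond_6, cond_4, cough, rapid_test_pos.
Round 3 fires (10), giving exposure_confirmed.
Round 4 fires (7), giving hydration_advised.
Round 5 fires (3), giving discharge_ok.
Derived: immunocompromised (round 1), rapid_test_pos (round 2), discharge_ok (round 5), cond_6 (round 2). rash never appears in any round.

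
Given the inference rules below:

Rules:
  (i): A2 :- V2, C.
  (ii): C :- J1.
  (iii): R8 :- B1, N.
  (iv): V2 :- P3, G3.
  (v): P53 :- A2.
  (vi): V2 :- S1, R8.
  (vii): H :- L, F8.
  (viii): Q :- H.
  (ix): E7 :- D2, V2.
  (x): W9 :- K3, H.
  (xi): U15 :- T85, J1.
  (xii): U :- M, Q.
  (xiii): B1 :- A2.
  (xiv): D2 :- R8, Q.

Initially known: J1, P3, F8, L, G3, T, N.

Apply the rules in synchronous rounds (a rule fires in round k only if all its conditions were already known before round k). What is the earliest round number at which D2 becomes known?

5

Round 1 fires (ii), (iv), (vii), giving C, V2, H.
Round 2 fires (i), (viii), giving A2, Q.
Round 3 fires (v), (xiii), giving P53, B1.
Round 4 fires (iii), giving R8.
Round 5 fires (xiv), giving D2.
D2 first appears in round 5.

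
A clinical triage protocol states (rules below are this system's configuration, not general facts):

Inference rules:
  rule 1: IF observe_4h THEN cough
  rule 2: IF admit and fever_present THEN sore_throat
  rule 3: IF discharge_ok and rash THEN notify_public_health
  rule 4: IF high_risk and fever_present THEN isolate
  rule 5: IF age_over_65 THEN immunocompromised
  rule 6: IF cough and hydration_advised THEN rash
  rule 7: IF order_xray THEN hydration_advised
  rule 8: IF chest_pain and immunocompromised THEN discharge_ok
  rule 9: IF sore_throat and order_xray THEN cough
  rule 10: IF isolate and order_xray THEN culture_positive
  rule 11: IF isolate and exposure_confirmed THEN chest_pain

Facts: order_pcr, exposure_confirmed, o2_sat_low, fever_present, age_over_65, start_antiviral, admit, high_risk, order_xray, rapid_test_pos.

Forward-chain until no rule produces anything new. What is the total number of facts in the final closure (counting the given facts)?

[1] rule 2 [IF admit and fever_present THEN sore_throat]; rule 4 [IF high_risk and fever_present THEN isolate]; rule 5 [IF age_over_65 THEN immunocompromised]; rule 7 [IF order_xray THEN hydration_advised]. ⇒ new: sore_throat, isolate, immunocompromised, hydration_advised.
[2] rule 9 [IF sore_throat and order_xray THEN cough]; rule 10 [IF isolate and order_xray THEN culture_positive]; rule 11 [IF isolate and exposure_confirmed THEN chest_pain]. ⇒ new: cough, culture_positive, chest_pain.
[3] rule 6 [IF cough and hydration_advised THEN rash]; rule 8 [IF chest_pain and immunocompromised THEN discharge_ok]. ⇒ new: rash, discharge_ok.
[4] rule 3 [IF discharge_ok and rash THEN notify_public_health]. ⇒ new: notify_public_health.
Closure: {admit, age_over_65, chest_pain, cough, culture_positive, discharge_ok, exposure_confirmed, fever_present, high_risk, hydration_advised, immunocompromised, isolate, notify_public_health, o2_sat_low, order_pcr, order_xray, rapid_test_pos, rash, sore_throat, start_antiviral} — 20 facts.

20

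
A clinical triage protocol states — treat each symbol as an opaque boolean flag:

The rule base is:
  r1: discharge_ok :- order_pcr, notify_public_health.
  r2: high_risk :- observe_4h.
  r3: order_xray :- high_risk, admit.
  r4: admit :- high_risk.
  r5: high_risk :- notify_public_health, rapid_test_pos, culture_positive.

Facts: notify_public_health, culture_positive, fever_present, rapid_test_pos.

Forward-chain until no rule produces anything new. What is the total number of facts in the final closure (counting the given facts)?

7

[1] r5 [high_risk :- notify_public_health, rapid_test_pos, culture_positive.]. ⇒ new: high_risk.
[2] r4 [admit :- high_risk.]. ⇒ new: admit.
[3] r3 [order_xray :- high_risk, admit.]. ⇒ new: order_xray.
Closure: {admit, culture_positive, fever_present, high_risk, notify_public_health, order_xray, rapid_test_pos} — 7 facts.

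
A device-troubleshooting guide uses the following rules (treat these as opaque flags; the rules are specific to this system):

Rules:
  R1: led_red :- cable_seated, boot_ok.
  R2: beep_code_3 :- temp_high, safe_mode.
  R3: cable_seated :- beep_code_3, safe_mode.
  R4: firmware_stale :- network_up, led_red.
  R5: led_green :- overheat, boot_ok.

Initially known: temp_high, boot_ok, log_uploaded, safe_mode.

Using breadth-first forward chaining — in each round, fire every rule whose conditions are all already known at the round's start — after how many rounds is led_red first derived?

3

Round 1 — R2, derive beep_code_3.
Round 2 — R3, derive cable_seated.
Round 3 — R1, derive led_red.
led_red first appears in round 3.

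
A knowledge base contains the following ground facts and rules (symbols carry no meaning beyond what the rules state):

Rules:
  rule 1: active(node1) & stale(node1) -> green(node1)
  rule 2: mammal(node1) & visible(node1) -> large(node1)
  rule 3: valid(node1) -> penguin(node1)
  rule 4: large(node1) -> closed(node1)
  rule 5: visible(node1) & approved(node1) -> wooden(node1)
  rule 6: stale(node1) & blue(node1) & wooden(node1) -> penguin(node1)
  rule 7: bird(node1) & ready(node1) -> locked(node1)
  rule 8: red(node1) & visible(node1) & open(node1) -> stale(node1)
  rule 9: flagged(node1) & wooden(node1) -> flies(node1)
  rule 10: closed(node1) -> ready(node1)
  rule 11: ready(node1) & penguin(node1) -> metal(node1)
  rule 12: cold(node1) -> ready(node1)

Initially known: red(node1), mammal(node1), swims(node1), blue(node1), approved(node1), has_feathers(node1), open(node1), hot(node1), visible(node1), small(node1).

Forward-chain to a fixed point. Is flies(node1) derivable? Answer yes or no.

no

Round 1: rule 2 [mammal(node1) & visible(node1) -> large(node1)]; rule 5 [visible(node1) & approved(node1) -> wooden(node1)]; rule 8 [red(node1) & visible(node1) & open(node1) -> stale(node1)]. New: large(node1), wooden(node1), stale(node1).
Round 2: rule 4 [large(node1) -> closed(node1)]; rule 6 [stale(node1) & blue(node1) & wooden(node1) -> penguin(node1)]. New: closed(node1), penguin(node1).
Round 3: rule 10 [closed(node1) -> ready(node1)]. New: ready(node1).
Round 4: rule 11 [ready(node1) & penguin(node1) -> metal(node1)]. New: metal(node1).
Fixed point reached. flies(node1) is concluded only by rule 9; rule 9 needs flagged(node1) (never derived).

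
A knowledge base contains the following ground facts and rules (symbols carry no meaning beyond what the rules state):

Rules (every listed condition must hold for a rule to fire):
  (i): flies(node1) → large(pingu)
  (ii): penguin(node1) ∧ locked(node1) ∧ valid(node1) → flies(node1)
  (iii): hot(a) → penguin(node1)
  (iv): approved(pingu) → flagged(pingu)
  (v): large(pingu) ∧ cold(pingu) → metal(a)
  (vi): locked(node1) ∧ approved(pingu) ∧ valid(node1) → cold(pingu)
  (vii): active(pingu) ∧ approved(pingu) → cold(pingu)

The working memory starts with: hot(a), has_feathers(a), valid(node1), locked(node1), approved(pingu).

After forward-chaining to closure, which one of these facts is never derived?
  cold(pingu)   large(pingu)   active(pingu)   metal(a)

Round 1: (iii) [hot(a) → penguin(node1)]; (iv) [approved(pingu) → flagged(pingu)]; (vi) [locked(node1) ∧ approved(pingu) ∧ valid(node1) → cold(pingu)]. Adds penguin(node1), flagged(pingu), cold(pingu).
Round 2: (ii) [penguin(node1) ∧ locked(node1) ∧ valid(node1) → flies(node1)]. Adds flies(node1).
Round 3: (i) [flies(node1) → large(pingu)]. Adds large(pingu).
Round 4: (v) [large(pingu) ∧ cold(pingu) → metal(a)]. Adds metal(a).
Derived: metal(a) (round 4), cold(pingu) (round 1), large(pingu) (round 3). active(pingu) never appears in any round.

active(pingu)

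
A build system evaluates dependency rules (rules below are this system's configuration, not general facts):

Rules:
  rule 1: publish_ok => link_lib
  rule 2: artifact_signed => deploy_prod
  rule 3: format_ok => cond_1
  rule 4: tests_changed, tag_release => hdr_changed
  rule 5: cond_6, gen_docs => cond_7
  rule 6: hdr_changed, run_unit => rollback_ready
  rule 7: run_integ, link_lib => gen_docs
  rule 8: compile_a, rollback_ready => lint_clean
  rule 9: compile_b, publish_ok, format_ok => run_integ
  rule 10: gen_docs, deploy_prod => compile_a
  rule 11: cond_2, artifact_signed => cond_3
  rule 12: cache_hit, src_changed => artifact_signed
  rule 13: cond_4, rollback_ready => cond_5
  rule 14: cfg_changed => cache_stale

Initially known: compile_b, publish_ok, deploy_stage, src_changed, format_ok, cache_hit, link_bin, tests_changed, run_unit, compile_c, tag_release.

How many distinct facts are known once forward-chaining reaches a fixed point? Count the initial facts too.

21

[1] rule 1 [publish_ok => link_lib]; rule 3 [format_ok => cond_1]; rule 4 [tests_changed, tag_release => hdr_changed]; rule 9 [compile_b, publish_ok, format_ok => run_integ]; rule 12 [cache_hit, src_changed => artifact_signed]. ⇒ new: link_lib, cond_1, hdr_changed, run_integ, artifact_signed.
[2] rule 2 [artifact_signed => deploy_prod]; rule 6 [hdr_changed, run_unit => rollback_ready]; rule 7 [run_integ, link_lib => gen_docs]. ⇒ new: deploy_prod, rollback_ready, gen_docs.
[3] rule 10 [gen_docs, deploy_prod => compile_a]. ⇒ new: compile_a.
[4] rule 8 [compile_a, rollback_ready => lint_clean]. ⇒ new: lint_clean.
Closure: {artifact_signed, cache_hit, compile_a, compile_b, compile_c, cond_1, deploy_prod, deploy_stage, format_ok, gen_docs, hdr_changed, link_bin, link_lib, lint_clean, publish_ok, rollback_ready, run_integ, run_unit, src_changed, tag_release, tests_changed} — 21 facts.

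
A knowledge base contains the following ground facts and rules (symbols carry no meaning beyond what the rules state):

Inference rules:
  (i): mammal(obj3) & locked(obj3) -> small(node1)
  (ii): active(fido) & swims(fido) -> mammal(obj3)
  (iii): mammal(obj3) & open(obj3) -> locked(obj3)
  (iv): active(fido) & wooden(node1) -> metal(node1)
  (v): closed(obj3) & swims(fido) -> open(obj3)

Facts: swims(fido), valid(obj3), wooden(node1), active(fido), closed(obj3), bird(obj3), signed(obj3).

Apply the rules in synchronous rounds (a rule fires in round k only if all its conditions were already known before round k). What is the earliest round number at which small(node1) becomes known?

Round 1: (ii) [active(fido) & swims(fido) -> mammal(obj3)]; (iv) [active(fido) & wooden(node1) -> metal(node1)]; (v) [closed(obj3) & swims(fido) -> open(obj3)]. New: mammal(obj3), metal(node1), open(obj3).
Round 2: (iii) [mammal(obj3) & open(obj3) -> locked(obj3)]. New: locked(obj3).
Round 3: (i) [mammal(obj3) & locked(obj3) -> small(node1)]. New: small(node1).
small(node1) first appears in round 3.

3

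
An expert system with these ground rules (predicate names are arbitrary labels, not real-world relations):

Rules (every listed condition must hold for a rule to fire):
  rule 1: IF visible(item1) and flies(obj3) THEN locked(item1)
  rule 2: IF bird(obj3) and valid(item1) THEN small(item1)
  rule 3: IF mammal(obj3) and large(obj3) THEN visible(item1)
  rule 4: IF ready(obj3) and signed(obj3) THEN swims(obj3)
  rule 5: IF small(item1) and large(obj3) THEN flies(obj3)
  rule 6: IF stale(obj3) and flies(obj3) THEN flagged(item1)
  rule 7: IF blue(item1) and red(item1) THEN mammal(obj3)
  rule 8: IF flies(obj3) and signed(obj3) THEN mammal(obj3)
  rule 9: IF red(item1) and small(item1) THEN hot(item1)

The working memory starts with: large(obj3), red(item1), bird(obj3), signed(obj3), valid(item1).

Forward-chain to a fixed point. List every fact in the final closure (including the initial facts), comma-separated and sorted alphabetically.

Round 1 fires rule 2, giving small(item1).
Round 2 fires rule 5, rule 9, giving flies(obj3), hot(item1).
Round 3 fires rule 8, giving mammal(obj3).
Round 4 fires rule 3, giving visible(item1).
Round 5 fires rule 1, giving locked(item1).

bird(obj3), flies(obj3), hot(item1), large(obj3), locked(item1), mammal(obj3), red(item1), signed(obj3), small(item1), valid(item1), visible(item1)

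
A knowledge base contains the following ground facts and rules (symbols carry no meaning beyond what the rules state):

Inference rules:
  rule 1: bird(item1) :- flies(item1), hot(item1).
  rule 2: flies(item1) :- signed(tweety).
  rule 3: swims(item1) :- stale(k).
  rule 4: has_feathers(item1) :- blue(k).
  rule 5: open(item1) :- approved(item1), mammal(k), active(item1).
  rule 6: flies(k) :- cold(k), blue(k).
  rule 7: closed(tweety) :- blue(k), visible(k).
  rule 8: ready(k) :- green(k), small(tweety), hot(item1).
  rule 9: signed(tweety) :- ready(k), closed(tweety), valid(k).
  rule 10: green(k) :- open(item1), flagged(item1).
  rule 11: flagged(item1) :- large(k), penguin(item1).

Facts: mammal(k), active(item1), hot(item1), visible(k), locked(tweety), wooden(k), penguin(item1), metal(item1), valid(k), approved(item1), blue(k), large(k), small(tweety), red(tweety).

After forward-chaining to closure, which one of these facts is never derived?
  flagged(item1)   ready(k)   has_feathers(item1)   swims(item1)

swims(item1)

Round 1 fires rule 4, rule 5, rule 7, rule 11, giving has_feathers(item1), open(item1), closed(tweety), flagged(item1).
Round 2 fires rule 10, giving green(k).
Round 3 fires rule 8, giving ready(k).
Round 4 fires rule 9, giving signed(tweety).
Round 5 fires rule 2, giving flies(item1).
Round 6 fires rule 1, giving bird(item1).
Derived: ready(k) (round 3), flagged(item1) (round 1), has_feathers(item1) (round 1). swims(item1) never appears in any round.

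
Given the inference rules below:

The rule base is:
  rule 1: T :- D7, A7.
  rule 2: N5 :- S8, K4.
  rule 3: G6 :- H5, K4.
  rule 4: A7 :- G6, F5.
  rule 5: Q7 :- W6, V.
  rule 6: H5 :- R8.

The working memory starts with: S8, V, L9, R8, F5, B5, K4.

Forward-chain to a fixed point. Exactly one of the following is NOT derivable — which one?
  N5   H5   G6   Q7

Round 1: rule 2 [N5 :- S8, K4.]; rule 6 [H5 :- R8.]. New: N5, H5.
Round 2: rule 3 [G6 :- H5, K4.]. New: G6.
Round 3: rule 4 [A7 :- G6, F5.]. New: A7.
Derived: N5 (round 1), H5 (round 1), G6 (round 2). Q7 never appears in any round.

Q7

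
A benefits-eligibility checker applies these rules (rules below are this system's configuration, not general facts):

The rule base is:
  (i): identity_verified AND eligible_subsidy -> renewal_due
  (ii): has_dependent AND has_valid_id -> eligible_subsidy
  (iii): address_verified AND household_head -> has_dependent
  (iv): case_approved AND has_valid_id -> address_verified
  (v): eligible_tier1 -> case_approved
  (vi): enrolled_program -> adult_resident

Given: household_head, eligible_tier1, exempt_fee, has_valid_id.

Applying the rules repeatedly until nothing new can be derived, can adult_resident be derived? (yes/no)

no

Round 1 fires (v), giving case_approved.
Round 2 fires (iv), giving address_verified.
Round 3 fires (iii), giving has_dependent.
Round 4 fires (ii), giving eligible_subsidy.
Fixed point reached. adult_resident is concluded only by (vi); (vi) needs enrolled_program (never derived).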